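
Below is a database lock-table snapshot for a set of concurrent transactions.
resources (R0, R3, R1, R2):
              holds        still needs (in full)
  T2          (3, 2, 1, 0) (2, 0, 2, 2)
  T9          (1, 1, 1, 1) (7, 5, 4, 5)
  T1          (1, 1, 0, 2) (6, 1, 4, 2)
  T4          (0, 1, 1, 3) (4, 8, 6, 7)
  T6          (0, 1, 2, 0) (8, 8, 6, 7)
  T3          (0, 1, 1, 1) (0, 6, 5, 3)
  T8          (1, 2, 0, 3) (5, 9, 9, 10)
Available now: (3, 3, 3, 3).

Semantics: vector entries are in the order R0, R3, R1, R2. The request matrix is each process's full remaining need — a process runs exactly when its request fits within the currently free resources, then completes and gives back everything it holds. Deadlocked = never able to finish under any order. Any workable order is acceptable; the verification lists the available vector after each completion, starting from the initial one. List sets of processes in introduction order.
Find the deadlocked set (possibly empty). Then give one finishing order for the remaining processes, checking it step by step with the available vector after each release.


Nothing here is deadlocked.
Key observation: the pool covers T2 at once, and every later process fits after earlier releases.
One completion order for the rest: T2, T1, T9, T3, T6, T4, T8. Verifying each step:
  pool = (3, 3, 3, 3)
  T2: need (2, 0, 2, 2) fits (3, 3, 3, 3); releases (3, 2, 1, 0), pool now (6, 5, 4, 3)
  T1: need (6, 1, 4, 2) fits (6, 5, 4, 3); releases (1, 1, 0, 2), pool now (7, 6, 4, 5)
  T9: need (7, 5, 4, 5) fits (7, 6, 4, 5); releases (1, 1, 1, 1), pool now (8, 7, 5, 6)
  T3: need (0, 6, 5, 3) fits (8, 7, 5, 6); releases (0, 1, 1, 1), pool now (8, 8, 6, 7)
  T6: need (8, 8, 6, 7) fits (8, 8, 6, 7); releases (0, 1, 2, 0), pool now (8, 9, 8, 7)
  T4: need (4, 8, 6, 7) fits (8, 9, 8, 7); releases (0, 1, 1, 3), pool now (8, 10, 9, 10)
  T8: need (5, 9, 9, 10) fits (8, 10, 9, 10); releases (1, 2, 0, 3), pool now (9, 12, 9, 13)


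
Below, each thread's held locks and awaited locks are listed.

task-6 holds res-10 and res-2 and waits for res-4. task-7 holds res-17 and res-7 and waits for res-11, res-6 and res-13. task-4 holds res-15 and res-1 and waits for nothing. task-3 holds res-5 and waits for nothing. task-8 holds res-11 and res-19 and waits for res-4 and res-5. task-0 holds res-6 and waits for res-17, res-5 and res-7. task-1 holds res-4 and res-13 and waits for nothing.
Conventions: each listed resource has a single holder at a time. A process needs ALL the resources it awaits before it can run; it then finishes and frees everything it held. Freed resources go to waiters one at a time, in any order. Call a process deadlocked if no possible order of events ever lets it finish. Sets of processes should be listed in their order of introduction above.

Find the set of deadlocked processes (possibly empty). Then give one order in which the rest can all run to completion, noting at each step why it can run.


Deadlocked set: task-7 and task-0.
Key observation: the wait chain closes on itself along task-7 -> task-0 -> task-7; no other process is dragged down with it.
The rest can finish in the order task-1, task-6, task-3, task-4, task-8.
Step-by-step check:
  task-1: no waits; runs immediately, freeing res-4 and res-13
  task-6 waits on res-4 — all released -> runs and releases res-10 and res-2
  task-3: no waits; runs immediately, freeing res-5
  task-4: no waits; runs immediately, freeing res-15 and res-1
  task-8 waits on res-4 and res-5 — all released -> runs and releases res-11 and res-19


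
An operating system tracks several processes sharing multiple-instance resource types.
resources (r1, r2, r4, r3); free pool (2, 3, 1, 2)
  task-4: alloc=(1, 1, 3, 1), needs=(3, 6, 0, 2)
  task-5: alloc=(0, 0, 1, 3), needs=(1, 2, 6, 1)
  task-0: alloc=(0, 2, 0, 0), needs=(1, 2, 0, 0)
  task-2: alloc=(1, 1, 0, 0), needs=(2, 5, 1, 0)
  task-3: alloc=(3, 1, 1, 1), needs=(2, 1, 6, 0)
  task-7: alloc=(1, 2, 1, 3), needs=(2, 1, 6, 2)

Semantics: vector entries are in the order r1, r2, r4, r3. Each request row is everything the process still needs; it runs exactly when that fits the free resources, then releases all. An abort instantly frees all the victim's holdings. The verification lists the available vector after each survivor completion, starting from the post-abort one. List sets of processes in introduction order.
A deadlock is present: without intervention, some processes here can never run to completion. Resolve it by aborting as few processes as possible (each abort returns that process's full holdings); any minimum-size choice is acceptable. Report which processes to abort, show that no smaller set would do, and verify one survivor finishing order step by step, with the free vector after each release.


The answer: abort task-3 and task-7.
Key observation: the deadlocked task-5 becomes finishable only because task-3 and task-7 released (4, 3, 2, 4); it completes at step 4 below.
Why nothing smaller works — every single abort fails: task-4 alone leaves task-5 blocked (short on r4); task-5 alone leaves task-3 blocked (short on r4); task-0 alone leaves task-5 blocked (short on r4); task-2 alone leaves task-5 blocked (short on r4); task-3 alone leaves task-5 blocked (short on r4); task-7 alone leaves task-5 blocked (short on r4).
One survivor order: task-2, task-0, task-4, task-5. Step-by-step check (post-abort pool first):
  pool = (6, 6, 3, 6)
  task-2: need (2, 5, 1, 0) fits (6, 6, 3, 6); releases (1, 1, 0, 0), pool now (7, 7, 3, 6)
  task-0: need (1, 2, 0, 0) fits (7, 7, 3, 6); releases (0, 2, 0, 0), pool now (7, 9, 3, 6)
  task-4: need (3, 6, 0, 2) fits (7, 9, 3, 6); releases (1, 1, 3, 1), pool now (8, 10, 6, 7)
  task-5: need (1, 2, 6, 1) fits (8, 10, 6, 7); releases (0, 0, 1, 3), pool now (8, 10, 7, 10)


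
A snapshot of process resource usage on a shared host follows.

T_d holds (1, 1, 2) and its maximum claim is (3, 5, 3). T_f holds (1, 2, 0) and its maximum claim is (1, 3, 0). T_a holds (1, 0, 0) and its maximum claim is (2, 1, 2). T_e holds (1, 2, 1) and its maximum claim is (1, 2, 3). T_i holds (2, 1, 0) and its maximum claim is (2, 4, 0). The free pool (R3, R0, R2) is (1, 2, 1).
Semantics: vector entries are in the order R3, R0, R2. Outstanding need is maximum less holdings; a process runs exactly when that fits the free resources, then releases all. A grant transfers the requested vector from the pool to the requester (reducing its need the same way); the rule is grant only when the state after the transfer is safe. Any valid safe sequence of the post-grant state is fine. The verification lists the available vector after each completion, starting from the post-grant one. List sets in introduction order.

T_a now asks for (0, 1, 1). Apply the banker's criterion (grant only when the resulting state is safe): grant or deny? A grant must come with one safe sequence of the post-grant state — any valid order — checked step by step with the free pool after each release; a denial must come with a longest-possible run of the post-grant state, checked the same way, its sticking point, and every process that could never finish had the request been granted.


DENY: after the grant no complete ordering would exist.
Key observation: R2 is the bottleneck — with T_f, T_i done the pool holds (4, 4, 0), short of every remaining need.
Pretend the grant happened; the run T_f, T_i goes as far as possible. Step-by-step check:
  pool = (1, 1, 0)
  run T_f (needs (0, 1, 0), free (1, 1, 0)); after release of (1, 2, 0) the pool is (2, 3, 0)
  run T_i (needs (0, 3, 0), free (2, 3, 0)); after release of (2, 1, 0) the pool is (4, 4, 0)
  blocked: T_d wants (2, 4, 1), pool (4, 4, 0) — not enough R2
  blocked: T_a wants (1, 0, 1), pool (4, 4, 0) — not enough R2
  blocked: T_e wants (0, 0, 2), pool (4, 4, 0) — not enough R2
Processes that could never finish after the grant: T_d, T_a and T_e.


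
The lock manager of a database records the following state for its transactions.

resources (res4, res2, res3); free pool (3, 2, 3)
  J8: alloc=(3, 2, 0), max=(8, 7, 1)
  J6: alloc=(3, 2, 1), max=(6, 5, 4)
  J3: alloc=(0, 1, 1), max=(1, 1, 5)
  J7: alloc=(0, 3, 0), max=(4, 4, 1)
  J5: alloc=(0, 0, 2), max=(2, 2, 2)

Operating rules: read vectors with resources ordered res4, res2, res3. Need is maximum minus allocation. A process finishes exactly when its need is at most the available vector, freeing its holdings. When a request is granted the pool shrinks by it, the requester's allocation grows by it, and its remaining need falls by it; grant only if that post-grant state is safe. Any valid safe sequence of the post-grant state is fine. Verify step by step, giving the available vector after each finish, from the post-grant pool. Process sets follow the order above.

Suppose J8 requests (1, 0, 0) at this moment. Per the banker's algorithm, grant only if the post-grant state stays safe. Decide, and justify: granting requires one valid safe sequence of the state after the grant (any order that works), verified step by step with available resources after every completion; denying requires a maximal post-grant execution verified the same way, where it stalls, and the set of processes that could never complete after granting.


DENY — the pretend-granted state is unsafe.
Key observation: the pool after J5, J3 is (2, 3, 6); every surviving request exceeds it in res4, so progress ends there.
On the post-grant state, J5, J3 is a maximal run — nothing extends it. Step-by-step check:
  pool = (2, 2, 3)
  run J5 (needs (2, 2, 0), free (2, 2, 3)); after release of (0, 0, 2) the pool is (2, 2, 5)
  run J3 (needs (1, 0, 4), free (2, 2, 5)); after release of (0, 1, 1) the pool is (2, 3, 6)
  J8 cannot run: need (4, 5, 1) vs free (2, 3, 6) (insufficient res4 and res2)
  J6 cannot run: need (3, 3, 3) vs free (2, 3, 6) (insufficient res4)
  J7 cannot run: need (4, 1, 1) vs free (2, 3, 6) (insufficient res4)
Had the request been granted, J8, J6 and J7 could never finish.


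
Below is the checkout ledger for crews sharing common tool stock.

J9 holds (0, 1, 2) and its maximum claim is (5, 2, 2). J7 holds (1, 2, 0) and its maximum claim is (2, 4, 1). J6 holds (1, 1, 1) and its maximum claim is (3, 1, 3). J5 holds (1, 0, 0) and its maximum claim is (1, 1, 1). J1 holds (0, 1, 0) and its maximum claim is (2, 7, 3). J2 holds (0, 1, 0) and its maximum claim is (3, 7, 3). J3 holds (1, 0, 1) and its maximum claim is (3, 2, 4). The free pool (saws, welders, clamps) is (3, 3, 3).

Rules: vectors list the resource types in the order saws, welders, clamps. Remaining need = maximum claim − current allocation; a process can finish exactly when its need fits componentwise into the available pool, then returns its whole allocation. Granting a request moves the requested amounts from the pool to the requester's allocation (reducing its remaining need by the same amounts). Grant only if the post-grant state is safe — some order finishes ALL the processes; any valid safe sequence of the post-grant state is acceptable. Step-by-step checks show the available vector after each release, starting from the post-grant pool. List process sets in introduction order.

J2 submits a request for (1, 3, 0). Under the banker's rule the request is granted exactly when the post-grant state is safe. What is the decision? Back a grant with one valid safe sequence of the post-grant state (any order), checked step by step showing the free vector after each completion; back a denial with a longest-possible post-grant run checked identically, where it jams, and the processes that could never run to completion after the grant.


DENY: after the grant no complete ordering would exist.
Key observation: after J6, J5 the pool peaks at (4, 1, 4), and each blocked process is short somewhere: J9 on saws; J7 on welders; J1 on welders; J2 on welders; J3 on welders.
Pretend the grant happened; the run J6, J5 goes as far as possible. Verifying each step:
  pool = (2, 0, 3)
  J6 needs (2, 0, 2) <= (2, 0, 3) -> finishes; pool += (1, 1, 1) = (3, 1, 4)
  J5 needs (0, 1, 1) <= (3, 1, 4) -> finishes; pool += (1, 0, 0) = (4, 1, 4)
  blocked: J9 wants (5, 1, 0), pool (4, 1, 4) — not enough saws
  blocked: J7 wants (1, 2, 1), pool (4, 1, 4) — not enough welders
  blocked: J1 wants (2, 6, 3), pool (4, 1, 4) — not enough welders
  blocked: J2 wants (2, 3, 3), pool (4, 1, 4) — not enough welders
  blocked: J3 wants (2, 2, 3), pool (4, 1, 4) — not enough welders
Had the request been granted, J9, J7, J1, J2 and J3 could never finish.


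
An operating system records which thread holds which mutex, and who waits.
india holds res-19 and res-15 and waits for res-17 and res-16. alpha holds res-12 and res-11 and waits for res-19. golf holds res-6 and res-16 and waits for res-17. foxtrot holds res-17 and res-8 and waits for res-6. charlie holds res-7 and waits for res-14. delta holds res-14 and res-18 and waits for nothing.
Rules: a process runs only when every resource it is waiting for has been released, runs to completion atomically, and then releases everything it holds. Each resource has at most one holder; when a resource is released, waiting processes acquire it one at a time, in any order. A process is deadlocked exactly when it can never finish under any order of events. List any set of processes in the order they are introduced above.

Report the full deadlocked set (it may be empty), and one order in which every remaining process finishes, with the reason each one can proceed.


Deadlocked set: india, alpha, golf and foxtrot.
Key observation: along golf -> foxtrot -> golf, each member waits on what the next one holds — a deadlock; india and alpha wait into the deadlock from upstream.
A valid finishing order for the others: delta, charlie.
Verifying each step:
  run delta (it waits on nothing); releases res-14 and res-18
  run charlie (all its waits — res-14 — are resolved); releases res-7


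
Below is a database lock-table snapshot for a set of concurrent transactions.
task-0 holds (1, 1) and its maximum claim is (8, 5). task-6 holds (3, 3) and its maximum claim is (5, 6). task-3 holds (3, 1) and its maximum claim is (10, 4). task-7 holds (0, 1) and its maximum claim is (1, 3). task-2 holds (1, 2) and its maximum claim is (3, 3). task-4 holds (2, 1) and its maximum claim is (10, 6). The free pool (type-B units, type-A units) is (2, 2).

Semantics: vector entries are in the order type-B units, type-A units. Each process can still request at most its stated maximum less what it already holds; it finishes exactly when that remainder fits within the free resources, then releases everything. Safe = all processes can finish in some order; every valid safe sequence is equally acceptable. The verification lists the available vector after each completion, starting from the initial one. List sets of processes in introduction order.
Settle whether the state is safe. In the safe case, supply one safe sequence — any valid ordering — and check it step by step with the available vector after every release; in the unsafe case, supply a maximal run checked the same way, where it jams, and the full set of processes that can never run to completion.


UNSAFE.
Key observation: type-B units is the bottleneck — with task-7, task-2, task-6 done the pool holds (6, 8), short of every remaining need.
The run task-7, task-2, task-6 cannot be extended any further. Verifying each step:
  pool = (2, 2)
  task-7: need (1, 2) fits (2, 2); releases (0, 1), pool now (2, 3)
  task-2: need (2, 1) fits (2, 3); releases (1, 2), pool now (3, 5)
  task-6: need (2, 3) fits (3, 5); releases (3, 3), pool now (6, 8)
  blocked: task-0 wants (7, 4), pool (6, 8) — not enough type-B units
  blocked: task-3 wants (7, 3), pool (6, 8) — not enough type-B units
  blocked: task-4 wants (8, 5), pool (6, 8) — not enough type-B units
Processes that can never finish: task-0, task-3 and task-4.


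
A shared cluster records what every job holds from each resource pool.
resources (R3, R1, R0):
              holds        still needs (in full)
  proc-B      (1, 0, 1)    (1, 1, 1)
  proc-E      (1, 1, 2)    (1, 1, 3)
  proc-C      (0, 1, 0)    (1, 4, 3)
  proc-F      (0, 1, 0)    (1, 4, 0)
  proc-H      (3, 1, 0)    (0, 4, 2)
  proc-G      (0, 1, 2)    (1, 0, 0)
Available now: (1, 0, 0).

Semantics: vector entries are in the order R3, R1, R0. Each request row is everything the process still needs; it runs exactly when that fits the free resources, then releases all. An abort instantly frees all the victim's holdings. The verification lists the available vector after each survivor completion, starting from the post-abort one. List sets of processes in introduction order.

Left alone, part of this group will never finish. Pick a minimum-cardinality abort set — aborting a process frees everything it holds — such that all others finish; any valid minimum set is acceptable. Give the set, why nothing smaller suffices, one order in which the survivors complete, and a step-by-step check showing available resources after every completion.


Minimum abort set: proc-F and proc-H.
Key observation: before aborting proc-F and proc-H, proc-C was permanently blocked — no order could ever run it; afterwards it completes at step 4.
No one abort is enough; case by case: proc-B alone leaves proc-C blocked (short on R1); proc-E alone leaves proc-C blocked (short on R1); proc-C alone leaves proc-F blocked (short on R1); proc-F alone leaves proc-C blocked (short on R1); proc-H alone leaves proc-C blocked (short on R1); proc-G alone leaves proc-C blocked (short on R1).
One survivor order: proc-G, proc-B, proc-E, proc-C. Verifying each step (post-abort pool first):
  pool = (4, 2, 0)
  proc-G: need (1, 0, 0) fits (4, 2, 0); releases (0, 1, 2), pool now (4, 3, 2)
  proc-B: need (1, 1, 1) fits (4, 3, 2); releases (1, 0, 1), pool now (5, 3, 3)
  proc-E: need (1, 1, 3) fits (5, 3, 3); releases (1, 1, 2), pool now (6, 4, 5)
  proc-C: need (1, 4, 3) fits (6, 4, 5); releases (0, 1, 0), pool now (6, 5, 5)


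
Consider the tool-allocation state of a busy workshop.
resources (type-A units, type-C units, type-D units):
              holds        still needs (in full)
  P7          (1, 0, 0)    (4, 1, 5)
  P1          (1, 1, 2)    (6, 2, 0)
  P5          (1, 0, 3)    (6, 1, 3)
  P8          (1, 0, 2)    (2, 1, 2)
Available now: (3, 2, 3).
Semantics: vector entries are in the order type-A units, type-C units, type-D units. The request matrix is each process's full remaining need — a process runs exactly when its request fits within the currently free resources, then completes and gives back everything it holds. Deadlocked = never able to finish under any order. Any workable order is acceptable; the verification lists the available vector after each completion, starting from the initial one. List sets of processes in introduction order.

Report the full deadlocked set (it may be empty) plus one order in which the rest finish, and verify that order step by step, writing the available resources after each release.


The deadlocked set is P1 and P5.
Key observation: once P8, P7 finish, the pool peaks at (5, 2, 5) — and every remaining process still needs more type-A units than that.
One completion order for the rest: P8, P7. Verifying each step:
  pool = (3, 2, 3)
  P8: need (2, 1, 2) fits (3, 2, 3); releases (1, 0, 2), pool now (4, 2, 5)
  P7: need (4, 1, 5) fits (4, 2, 5); releases (1, 0, 0), pool now (5, 2, 5)
The stuck group stays short no matter what:
  P1 cannot run: need (6, 2, 0) vs free (5, 2, 5) (insufficient type-A units)
  P5 cannot run: need (6, 1, 3) vs free (5, 2, 5) (insufficient type-A units)


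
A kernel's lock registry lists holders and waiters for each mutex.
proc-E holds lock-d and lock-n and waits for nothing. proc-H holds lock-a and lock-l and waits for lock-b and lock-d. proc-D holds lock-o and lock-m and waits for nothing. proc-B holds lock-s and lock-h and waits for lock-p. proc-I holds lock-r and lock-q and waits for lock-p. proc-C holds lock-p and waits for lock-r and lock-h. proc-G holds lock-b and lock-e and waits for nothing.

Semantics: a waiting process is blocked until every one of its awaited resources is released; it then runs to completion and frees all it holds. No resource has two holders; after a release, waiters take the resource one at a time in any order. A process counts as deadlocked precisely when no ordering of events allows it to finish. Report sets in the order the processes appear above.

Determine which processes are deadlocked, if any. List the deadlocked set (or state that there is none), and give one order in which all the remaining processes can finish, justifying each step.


Deadlocked: proc-B, proc-I and proc-C.
Key observation: nobody on the ring proc-B -> proc-C -> proc-B can start until another member finishes, which never happens; proc-I is caught in further circular waits.
One completion order for the rest: proc-D, proc-G, proc-E, proc-H.
Walking it through:
  proc-D waits on nothing -> runs at once and releases lock-o and lock-m
  proc-G waits on nothing -> runs at once and releases lock-b and lock-e
  proc-E waits on nothing -> runs at once and releases lock-d and lock-n
  run proc-H (all its waits — lock-b and lock-d — are resolved); releases lock-a and lock-l


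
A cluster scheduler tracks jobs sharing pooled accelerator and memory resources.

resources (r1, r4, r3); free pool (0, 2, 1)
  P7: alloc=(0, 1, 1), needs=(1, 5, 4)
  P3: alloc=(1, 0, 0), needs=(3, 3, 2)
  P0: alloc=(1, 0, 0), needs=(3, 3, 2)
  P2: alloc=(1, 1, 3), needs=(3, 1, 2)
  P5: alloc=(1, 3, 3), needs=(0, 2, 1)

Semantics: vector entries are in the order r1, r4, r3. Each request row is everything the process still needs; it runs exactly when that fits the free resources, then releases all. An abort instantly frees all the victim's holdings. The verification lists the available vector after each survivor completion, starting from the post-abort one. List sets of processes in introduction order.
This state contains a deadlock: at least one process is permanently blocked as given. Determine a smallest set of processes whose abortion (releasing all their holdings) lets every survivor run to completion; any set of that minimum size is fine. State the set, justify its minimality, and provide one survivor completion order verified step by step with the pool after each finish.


Minimum abort set: P3 and P2.
Key observation: P0 was stuck for good until P3 and P2 gave back (2, 1, 3); in the order shown it finishes at step 2.
Minimality, checking each single-abort alternative: P7 alone leaves P3 blocked (short on r1); P3 alone leaves P0 blocked (short on r1); P0 alone leaves P3 blocked (short on r1); P2 alone leaves P3 blocked (short on r1); P5 alone leaves P3 blocked (short on r1).
Survivors finish in the order: P5, P0, P7. Step-by-step check (pool after the aborts first):
  pool = (2, 3, 4)
  P5 needs (0, 2, 1) <= (2, 3, 4) -> finishes; pool += (1, 3, 3) = (3, 6, 7)
  P0 needs (3, 3, 2) <= (3, 6, 7) -> finishes; pool += (1, 0, 0) = (4, 6, 7)
  P7 needs (1, 5, 4) <= (4, 6, 7) -> finishes; pool += (0, 1, 1) = (4, 7, 8)


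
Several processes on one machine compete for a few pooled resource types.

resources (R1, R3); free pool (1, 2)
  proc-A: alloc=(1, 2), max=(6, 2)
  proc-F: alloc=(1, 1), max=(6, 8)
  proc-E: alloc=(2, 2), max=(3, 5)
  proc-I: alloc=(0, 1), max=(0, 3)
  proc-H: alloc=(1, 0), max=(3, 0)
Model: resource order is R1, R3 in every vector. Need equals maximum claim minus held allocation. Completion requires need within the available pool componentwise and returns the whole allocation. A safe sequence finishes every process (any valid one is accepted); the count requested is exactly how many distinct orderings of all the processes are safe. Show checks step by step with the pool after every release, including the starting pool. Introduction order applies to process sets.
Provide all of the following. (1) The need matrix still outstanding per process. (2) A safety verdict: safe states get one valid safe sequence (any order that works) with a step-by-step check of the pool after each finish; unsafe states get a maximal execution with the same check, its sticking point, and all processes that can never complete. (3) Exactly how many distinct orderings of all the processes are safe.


(1) Outstanding need per process (order R1, R3):
  proc-A: (5, 0)
  proc-F: (5, 7)
  proc-E: (1, 3)
  proc-I: (0, 2)
  proc-H: (2, 0)
(2) The state is UNSAFE.
Key observation: even finishing proc-I, proc-E, proc-H leaves just (4, 5) free — too little R1 for any of the remaining processes.
A maximal execution: proc-I, proc-E, proc-H — then nothing else fits. Check, step by step:
  pool = (1, 2)
  proc-I needs (0, 2) <= (1, 2) -> finishes; pool += (0, 1) = (1, 3)
  proc-E needs (1, 3) <= (1, 3) -> finishes; pool += (2, 2) = (3, 5)
  proc-H needs (2, 0) <= (3, 5) -> finishes; pool += (1, 0) = (4, 5)
  proc-A cannot run: need (5, 0) vs free (4, 5) (insufficient R1)
  proc-F cannot run: need (5, 7) vs free (4, 5) (insufficient R1 and R3)
Permanently blocked: proc-A and proc-F.
(3) The exact count: 0 of the possible complete orderings are safe sequences.


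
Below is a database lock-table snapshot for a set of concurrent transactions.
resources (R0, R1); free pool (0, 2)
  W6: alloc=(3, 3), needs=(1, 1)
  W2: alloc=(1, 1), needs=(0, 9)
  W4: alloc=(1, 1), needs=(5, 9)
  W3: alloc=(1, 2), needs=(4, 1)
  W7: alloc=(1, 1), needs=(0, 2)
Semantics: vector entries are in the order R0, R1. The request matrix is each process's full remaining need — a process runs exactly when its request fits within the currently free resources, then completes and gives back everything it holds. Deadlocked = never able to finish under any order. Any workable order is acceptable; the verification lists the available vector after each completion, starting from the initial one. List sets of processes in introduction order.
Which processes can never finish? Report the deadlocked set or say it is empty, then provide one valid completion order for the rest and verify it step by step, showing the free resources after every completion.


Deadlocked set: W2 and W4.
Key observation: no order helps: past W7, W6, W3, the free pool tops out at (5, 8), below what each blocked process needs in R1.
The rest can finish in the order W7, W6, W3. Walking it through:
  pool = (0, 2)
  W7 needs (0, 2) <= (0, 2) -> finishes; pool += (1, 1) = (1, 3)
  W6 needs (1, 1) <= (1, 3) -> finishes; pool += (3, 3) = (4, 6)
  W3 needs (4, 1) <= (4, 6) -> finishes; pool += (1, 2) = (5, 8)
The stuck group stays short no matter what:
  W2 still needs (0, 9) but only (5, 8) is free — short on R1
  W4 still needs (5, 9) but only (5, 8) is free — short on R1


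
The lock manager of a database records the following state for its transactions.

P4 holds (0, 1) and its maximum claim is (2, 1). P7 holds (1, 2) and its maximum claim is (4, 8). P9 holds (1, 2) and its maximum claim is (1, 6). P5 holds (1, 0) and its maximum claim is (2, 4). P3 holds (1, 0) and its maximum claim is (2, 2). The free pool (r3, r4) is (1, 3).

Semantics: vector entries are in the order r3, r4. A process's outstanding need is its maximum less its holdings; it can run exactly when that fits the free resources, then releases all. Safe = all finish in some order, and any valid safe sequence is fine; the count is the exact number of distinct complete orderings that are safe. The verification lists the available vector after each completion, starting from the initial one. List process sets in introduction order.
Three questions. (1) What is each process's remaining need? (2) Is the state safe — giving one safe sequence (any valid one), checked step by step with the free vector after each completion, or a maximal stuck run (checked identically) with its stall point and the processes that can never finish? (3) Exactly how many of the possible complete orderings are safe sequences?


(1) Outstanding need per process (order r3, r4):
  P4: (2, 0)
  P7: (3, 6)
  P9: (0, 4)
  P5: (1, 4)
  P3: (1, 2)
(2) SAFE, for example via the order P3, P4, P9, P7, P5.
Key observation: reading the order forward, P3 is the first process whose need (1, 2) meets the free pool (1, 3) exactly on a resource it requests.
Walking it through:
  pool = (1, 3)
  run P3 (needs (1, 2), free (1, 3)); after release of (1, 0) the pool is (2, 3)
  run P4 (needs (2, 0), free (2, 3)); after release of (0, 1) the pool is (2, 4)
  run P9 (needs (0, 4), free (2, 4)); after release of (1, 2) the pool is (3, 6)
  run P7 (needs (3, 6), free (3, 6)); after release of (1, 2) the pool is (4, 8)
  run P5 (needs (1, 4), free (4, 8)); after release of (1, 0) the pool is (5, 8)
(3) Precisely 3 of the possible complete orderings are safe sequences.


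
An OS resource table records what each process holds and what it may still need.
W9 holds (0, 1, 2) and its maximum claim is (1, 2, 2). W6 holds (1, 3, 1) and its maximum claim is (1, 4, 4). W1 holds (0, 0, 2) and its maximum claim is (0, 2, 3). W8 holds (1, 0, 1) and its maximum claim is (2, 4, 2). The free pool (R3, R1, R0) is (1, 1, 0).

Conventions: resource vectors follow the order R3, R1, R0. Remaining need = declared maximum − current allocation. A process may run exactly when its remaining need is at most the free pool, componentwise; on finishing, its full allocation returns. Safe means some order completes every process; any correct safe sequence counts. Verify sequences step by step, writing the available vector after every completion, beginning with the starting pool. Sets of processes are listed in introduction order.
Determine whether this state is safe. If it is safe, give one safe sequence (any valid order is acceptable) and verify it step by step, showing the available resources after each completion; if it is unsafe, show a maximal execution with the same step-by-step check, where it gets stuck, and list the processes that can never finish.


SAFE — a valid safe sequence is W9, W1, W6, W8.
Key observation: at W9 the run first touches a limit — (1, 1, 0) against (1, 1, 0), exact on a resource it actually requests.
Step-by-step check:
  pool = (1, 1, 0)
  W9: need (1, 1, 0) fits (1, 1, 0); releases (0, 1, 2), pool now (1, 2, 2)
  W1: need (0, 2, 1) fits (1, 2, 2); releases (0, 0, 2), pool now (1, 2, 4)
  W6: need (0, 1, 3) fits (1, 2, 4); releases (1, 3, 1), pool now (2, 5, 5)
  W8: need (1, 4, 1) fits (2, 5, 5); releases (1, 0, 1), pool now (3, 5, 6)


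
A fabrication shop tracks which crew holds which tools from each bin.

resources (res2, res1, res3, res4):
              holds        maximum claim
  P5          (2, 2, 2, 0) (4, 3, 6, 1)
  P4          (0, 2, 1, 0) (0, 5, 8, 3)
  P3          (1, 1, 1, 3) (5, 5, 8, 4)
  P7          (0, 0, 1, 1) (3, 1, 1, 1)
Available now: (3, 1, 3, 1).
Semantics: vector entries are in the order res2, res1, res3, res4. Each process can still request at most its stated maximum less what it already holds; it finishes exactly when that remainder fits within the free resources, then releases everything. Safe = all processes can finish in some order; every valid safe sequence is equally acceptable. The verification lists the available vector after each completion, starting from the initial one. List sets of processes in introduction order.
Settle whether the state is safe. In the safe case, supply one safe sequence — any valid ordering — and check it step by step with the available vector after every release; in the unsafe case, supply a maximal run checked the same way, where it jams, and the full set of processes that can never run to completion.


UNSAFE — no complete ordering exists.
Key observation: res3 is the bottleneck — with P7, P5 done the pool holds (5, 3, 6, 2), short of every remaining need.
Going as far as possible: P7, P5; after that, nothing fits. Verifying each step:
  pool = (3, 1, 3, 1)
  P7: need (3, 1, 0, 0) fits (3, 1, 3, 1); releases (0, 0, 1, 1), pool now (3, 1, 4, 2)
  P5: need (2, 1, 4, 1) fits (3, 1, 4, 2); releases (2, 2, 2, 0), pool now (5, 3, 6, 2)
  blocked: P4 wants (0, 3, 7, 3), pool (5, 3, 6, 2) — not enough res3 and res4
  blocked: P3 wants (4, 4, 7, 1), pool (5, 3, 6, 2) — not enough res1 and res3
Permanently blocked: P4 and P3.


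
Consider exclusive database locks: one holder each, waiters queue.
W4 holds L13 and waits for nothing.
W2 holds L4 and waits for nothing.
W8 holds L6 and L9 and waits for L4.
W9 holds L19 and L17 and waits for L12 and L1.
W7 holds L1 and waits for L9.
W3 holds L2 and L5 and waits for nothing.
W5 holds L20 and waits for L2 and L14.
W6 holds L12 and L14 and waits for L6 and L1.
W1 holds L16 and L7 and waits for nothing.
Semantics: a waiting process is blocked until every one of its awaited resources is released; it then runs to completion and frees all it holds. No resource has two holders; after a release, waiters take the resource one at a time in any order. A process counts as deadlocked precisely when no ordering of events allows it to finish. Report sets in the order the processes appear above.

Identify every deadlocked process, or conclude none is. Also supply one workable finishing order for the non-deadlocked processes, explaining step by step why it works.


The deadlocked set is empty.
Key observation: the wait relation is loop-free; peeling off processes with no waits unwinds the whole state.
One completion order for the rest: W3, W2, W8, W4, W7, W6, W5, W1, W9.
Verifying each step:
  W3: no waits; runs immediately, freeing L2 and L5
  W2: no waits; runs immediately, freeing L4
  W8 waits on L4 — all released -> runs and releases L6 and L9
  W4: no waits; runs immediately, freeing L13
  W7 waits on L9 — all released -> runs and releases L1
  W6 waits on L6 and L1 — all released -> runs and releases L12 and L14
  W5 waits on L2 and L14 — all released -> runs and releases L20
  W1: no waits; runs immediately, freeing L16 and L7
  W9 waits on L12 and L1 — all released -> runs and releases L19 and L17


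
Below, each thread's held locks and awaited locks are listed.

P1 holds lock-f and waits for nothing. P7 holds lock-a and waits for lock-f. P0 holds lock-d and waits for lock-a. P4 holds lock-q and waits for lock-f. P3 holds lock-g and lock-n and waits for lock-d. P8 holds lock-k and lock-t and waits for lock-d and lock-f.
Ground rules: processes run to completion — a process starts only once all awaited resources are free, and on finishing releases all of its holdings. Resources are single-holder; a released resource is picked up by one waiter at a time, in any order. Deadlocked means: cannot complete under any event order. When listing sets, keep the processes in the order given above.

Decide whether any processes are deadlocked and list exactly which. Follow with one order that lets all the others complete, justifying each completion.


No process is deadlocked.
Key observation: although several processes wait, no cycle exists — each chain bottoms out at a free runner.
One completion order for the rest: P1, P7, P0, P8, P3, P4.
Step-by-step check:
  P1 waits on nothing -> runs at once and releases lock-f
  P7 waits on lock-f — all released -> runs and releases lock-a
  P0 waits on lock-a — all released -> runs and releases lock-d
  P8 waits on lock-d and lock-f — all released -> runs and releases lock-k and lock-t
  P3 waits on lock-d — all released -> runs and releases lock-g and lock-n
  P4 waits on lock-f — all released -> runs and releases lock-q


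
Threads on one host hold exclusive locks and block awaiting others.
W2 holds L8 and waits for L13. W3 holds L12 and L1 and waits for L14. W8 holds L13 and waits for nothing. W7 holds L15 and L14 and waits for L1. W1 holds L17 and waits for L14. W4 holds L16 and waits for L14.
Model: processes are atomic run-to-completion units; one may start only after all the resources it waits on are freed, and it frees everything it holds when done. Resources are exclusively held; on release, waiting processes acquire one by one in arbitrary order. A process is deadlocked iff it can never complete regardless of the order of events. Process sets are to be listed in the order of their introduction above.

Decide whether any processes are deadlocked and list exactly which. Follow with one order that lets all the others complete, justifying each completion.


The deadlocked set is W3, W7, W1 and W4.
Key observation: W3 -> W7 -> W3 is a circular wait — nothing in it can go first; W1 and W4 wait into the deadlock from upstream.
The rest can finish in the order W8, W2.
Step-by-step check:
  W8 waits on nothing -> runs at once and releases L13
  run W2 (all its waits — L13 — are resolved); releases L8


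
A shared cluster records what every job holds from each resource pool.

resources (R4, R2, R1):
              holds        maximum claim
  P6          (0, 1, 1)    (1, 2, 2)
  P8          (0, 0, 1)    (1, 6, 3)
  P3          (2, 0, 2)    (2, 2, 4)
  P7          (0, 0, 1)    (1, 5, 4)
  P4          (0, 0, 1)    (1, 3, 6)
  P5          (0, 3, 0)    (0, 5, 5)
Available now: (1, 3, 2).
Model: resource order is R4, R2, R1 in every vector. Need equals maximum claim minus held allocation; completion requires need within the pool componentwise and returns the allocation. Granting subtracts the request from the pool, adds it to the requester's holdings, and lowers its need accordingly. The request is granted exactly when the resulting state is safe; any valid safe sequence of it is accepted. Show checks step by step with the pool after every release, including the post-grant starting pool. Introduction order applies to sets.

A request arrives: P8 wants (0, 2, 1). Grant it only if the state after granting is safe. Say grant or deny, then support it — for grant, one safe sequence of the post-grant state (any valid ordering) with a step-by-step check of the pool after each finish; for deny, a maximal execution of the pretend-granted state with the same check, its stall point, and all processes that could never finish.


DENY. Granting would leave the state unsafe.
Key observation: after P6, P3 the pool peaks at (3, 2, 4), and each blocked process is short somewhere: P8 on R2; P7 on R2; P4 on R2, R1; P5 on R1.
On the post-grant state, P6, P3 is a maximal run — nothing extends it. Check, step by step:
  pool = (1, 1, 1)
  run P6 (needs (1, 1, 1), free (1, 1, 1)); after release of (0, 1, 1) the pool is (1, 2, 2)
  run P3 (needs (0, 2, 2), free (1, 2, 2)); after release of (2, 0, 2) the pool is (3, 2, 4)
  P8 cannot run: need (1, 4, 1) vs free (3, 2, 4) (insufficient R2)
  P7 cannot run: need (1, 5, 3) vs free (3, 2, 4) (insufficient R2)
  P4 cannot run: need (1, 3, 5) vs free (3, 2, 4) (insufficient R2 and R1)
  P5 cannot run: need (0, 2, 5) vs free (3, 2, 4) (insufficient R1)
Processes that could never finish after the grant: P8, P7, P4 and P5.


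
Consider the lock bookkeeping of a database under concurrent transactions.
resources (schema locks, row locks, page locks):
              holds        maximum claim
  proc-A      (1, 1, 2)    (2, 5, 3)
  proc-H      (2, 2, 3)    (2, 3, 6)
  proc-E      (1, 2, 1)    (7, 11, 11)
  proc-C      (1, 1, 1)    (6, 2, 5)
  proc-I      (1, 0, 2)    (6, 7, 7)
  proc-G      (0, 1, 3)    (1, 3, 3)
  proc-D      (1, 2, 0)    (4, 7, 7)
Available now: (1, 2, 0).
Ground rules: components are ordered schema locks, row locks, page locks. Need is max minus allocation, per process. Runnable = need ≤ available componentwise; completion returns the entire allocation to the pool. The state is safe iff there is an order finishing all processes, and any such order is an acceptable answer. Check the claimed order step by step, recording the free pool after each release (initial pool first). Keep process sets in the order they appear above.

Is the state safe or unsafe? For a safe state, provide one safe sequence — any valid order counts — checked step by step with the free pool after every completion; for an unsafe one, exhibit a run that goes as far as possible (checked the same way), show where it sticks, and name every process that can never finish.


The state is SAFE; one workable sequence: proc-G, proc-H, proc-A, proc-D, proc-C, proc-I, proc-E.
Key observation: reading the order forward, proc-G is the first process whose need (1, 2, 0) meets the free pool (1, 2, 0) exactly on a resource it requests.
Walking it through:
  pool = (1, 2, 0)
  proc-G: need (1, 2, 0) fits (1, 2, 0); releases (0, 1, 3), pool now (1, 3, 3)
  proc-H: need (0, 1, 3) fits (1, 3, 3); releases (2, 2, 3), pool now (3, 5, 6)
  proc-A: need (1, 4, 1) fits (3, 5, 6); releases (1, 1, 2), pool now (4, 6, 8)
  proc-D: need (3, 5, 7) fits (4, 6, 8); releases (1, 2, 0), pool now (5, 8, 8)
  proc-C: need (5, 1, 4) fits (5, 8, 8); releases (1, 1, 1), pool now (6, 9, 9)
  proc-I: need (5, 7, 5) fits (6, 9, 9); releases (1, 0, 2), pool now (7, 9, 11)
  proc-E: need (6, 9, 10) fits (7, 9, 11); releases (1, 2, 1), pool now (8, 11, 12)
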